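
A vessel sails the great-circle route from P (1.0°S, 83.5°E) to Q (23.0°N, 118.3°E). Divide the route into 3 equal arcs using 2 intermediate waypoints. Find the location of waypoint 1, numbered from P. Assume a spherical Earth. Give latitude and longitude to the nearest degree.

Write both endpoints as unit vectors p₁, p₂ with components (cos φ cos λ, cos φ sin λ, sin φ).
The central angle between the endpoints is δ = arccos(p₁·p₂) ≈ 0.724 rad (41.5°).
Interpolate at f = 1/3 with slerp weights a = sin((1−f)δ)/sin δ ≈ 0.701, b = sin(fδ)/sin δ ≈ 0.361.
p = a·p₁ + b·p₂ ≈ (-0.078, 0.989, 0.129); φ = arcsin(p_z) ≈ 7.40°, λ = atan2(p_y, p_x) ≈ 94.52°.

≈ (7°N, 95°E)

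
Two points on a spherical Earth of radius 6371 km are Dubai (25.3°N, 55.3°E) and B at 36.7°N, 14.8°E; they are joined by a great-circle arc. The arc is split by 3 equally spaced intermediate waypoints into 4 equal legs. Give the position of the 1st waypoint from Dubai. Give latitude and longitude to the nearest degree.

≈ 29°N, 46°E

From cos δ = sin φ₁ sin φ₂ + cos φ₁ cos φ₂ cos Δλ, the central angle is δ ≈ 0.632 rad (36.2°).
Interpolate at f = 1/4 with slerp weights a = sin((1−f)δ)/sin δ ≈ 0.773, b = sin(fδ)/sin δ ≈ 0.266.
p = a·p₁ + b·p₂ ≈ (0.604, 0.629, 0.489); φ = arcsin(p_z) ≈ 29.30°, λ = atan2(p_y, p_x) ≈ 46.15°.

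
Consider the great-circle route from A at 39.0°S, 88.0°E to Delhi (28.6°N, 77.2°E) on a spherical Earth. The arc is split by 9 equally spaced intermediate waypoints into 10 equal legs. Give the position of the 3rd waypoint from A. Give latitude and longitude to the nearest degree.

≈ 19°S, 84°E

The haversine formula gives a central angle δ ≈ 1.193 rad (68.3°) between the endpoints.
Interpolate at f = 3/10 with slerp weights a = sin((1−f)δ)/sin δ ≈ 0.798, b = sin(fδ)/sin δ ≈ 0.377.
p = a·p₁ + b·p₂ ≈ (0.095, 0.942, -0.322); φ = arcsin(p_z) ≈ -18.76°, λ = atan2(p_y, p_x) ≈ 84.25°.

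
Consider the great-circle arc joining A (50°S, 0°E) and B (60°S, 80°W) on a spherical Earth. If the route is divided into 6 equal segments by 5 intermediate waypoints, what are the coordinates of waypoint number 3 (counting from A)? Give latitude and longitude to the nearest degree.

≈ (62°S, 34°W)

The haversine formula gives a central angle δ ≈ 0.768 rad (44.0°) between the endpoints.
Interpolate at f = 3/6 with slerp weights a = sin((1−f)δ)/sin δ ≈ 0.539, b = sin(fδ)/sin δ ≈ 0.539.
p = a·p₁ + b·p₂ ≈ (0.393, -0.266, -0.880); φ = arcsin(p_z) ≈ -61.66°, λ = atan2(p_y, p_x) ≈ -34.01°.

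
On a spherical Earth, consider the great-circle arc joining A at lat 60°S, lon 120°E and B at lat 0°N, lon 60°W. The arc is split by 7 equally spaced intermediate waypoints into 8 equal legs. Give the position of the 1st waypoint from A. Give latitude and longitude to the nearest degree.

From cos δ = sin φ₁ sin φ₂ + cos φ₁ cos φ₂ cos Δλ, the central angle is δ ≈ 2.094 rad (120.0°).
Interpolate at f = 1/8 with slerp weights a = sin((1−f)δ)/sin δ ≈ 1.115, b = sin(fδ)/sin δ ≈ 0.299.
p = a·p₁ + b·p₂ ≈ (-0.129, 0.224, -0.966); φ = arcsin(p_z) ≈ -75.00°, λ = atan2(p_y, p_x) ≈ 120.00°.

≈ lat 75°S, lon 120°E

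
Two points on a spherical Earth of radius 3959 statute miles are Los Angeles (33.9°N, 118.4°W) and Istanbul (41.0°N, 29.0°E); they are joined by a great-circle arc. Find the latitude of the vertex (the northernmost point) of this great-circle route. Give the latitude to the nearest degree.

The great circle lies in the plane with unit normal n̂ = (p₁ × p₂)/|p₁ × p₂|.
Here n̂_z ≈ +0.342; the vertex latitude is φ_max = arccos|n̂_z| ≈ 70.0°.
Check via Clairaut: cos φ_max = |cos φ₁| · sin C = cos(33.9°)·sin(24.3°) ≈ 0.342, again giving ≈ 70.0°.

≈ 70°N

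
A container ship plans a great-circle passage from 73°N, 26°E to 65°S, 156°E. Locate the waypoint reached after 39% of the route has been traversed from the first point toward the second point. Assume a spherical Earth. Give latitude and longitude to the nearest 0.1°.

From cos δ = sin φ₁ sin φ₂ + cos φ₁ cos φ₂ cos Δλ, the central angle is δ ≈ 2.812 rad (161.1°).
Interpolate at f = 0.39 with slerp weights a = sin((1−f)δ)/sin δ ≈ 3.056, b = sin(fδ)/sin δ ≈ 2.748.
p = a·p₁ + b·p₂ ≈ (-0.258, 0.864, 0.432); φ = arcsin(p_z) ≈ 25.62°, λ = atan2(p_y, p_x) ≈ 106.61°.

≈ 25.6°N, 106.6°E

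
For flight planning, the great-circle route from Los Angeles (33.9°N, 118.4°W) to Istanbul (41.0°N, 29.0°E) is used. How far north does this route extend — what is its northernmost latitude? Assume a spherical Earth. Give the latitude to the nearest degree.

The great circle lies in the plane with unit normal n̂ = (p₁ × p₂)/|p₁ × p₂|.
Here n̂_z ≈ +0.342; the vertex latitude is φ_max = arccos|n̂_z| ≈ 70.0°.

≈ 70°N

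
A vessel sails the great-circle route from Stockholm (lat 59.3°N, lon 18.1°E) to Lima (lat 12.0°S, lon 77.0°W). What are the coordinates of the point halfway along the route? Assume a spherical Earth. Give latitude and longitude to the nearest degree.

From cos δ = sin φ₁ sin φ₂ + cos φ₁ cos φ₂ cos Δλ, the central angle is δ ≈ 1.796 rad (102.9°).
Interpolate at f = 1/2 with slerp weights a = sin((1−f)δ)/sin δ ≈ 0.802, b = sin(fδ)/sin δ ≈ 0.802.
p = a·p₁ + b·p₂ ≈ (0.566, -0.637, 0.523); φ = arcsin(p_z) ≈ 31.54°, λ = atan2(p_y, p_x) ≈ -48.40°.

≈ lat 32°N, lon 48°W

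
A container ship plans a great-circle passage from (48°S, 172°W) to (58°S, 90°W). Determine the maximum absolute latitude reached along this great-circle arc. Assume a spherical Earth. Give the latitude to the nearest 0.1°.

The great circle lies in the plane with unit normal n̂ = (p₁ × p₂)/|p₁ × p₂|.
Here n̂_z ≈ +0.479; the vertex latitude is φ_max = arccos|n̂_z| ≈ 61.4°.

≈ 61.4°S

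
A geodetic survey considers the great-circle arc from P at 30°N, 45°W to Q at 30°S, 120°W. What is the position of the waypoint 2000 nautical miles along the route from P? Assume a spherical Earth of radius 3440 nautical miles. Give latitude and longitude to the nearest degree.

Write both endpoints as unit vectors p₁, p₂ with components (cos φ cos λ, cos φ sin λ, sin φ).
The central angle between the endpoints is δ = arccos(p₁·p₂) ≈ 1.627 rad (93.2°). The total great-circle distance is δ·R ≈ 1.627 × 3440 ≈ 5596 nmi, so the target fraction is f = 2000/5596 ≈ 0.357.
Interpolate at f ≈ 0.357 with slerp weights a = sin((1−f)δ)/sin δ ≈ 0.866, b = sin(fδ)/sin δ ≈ 0.550.
p = a·p₁ + b·p₂ ≈ (0.292, -0.943, 0.158); φ = arcsin(p_z) ≈ 9.10°, λ = atan2(p_y, p_x) ≈ -72.77°.

≈ 9°N, 73°W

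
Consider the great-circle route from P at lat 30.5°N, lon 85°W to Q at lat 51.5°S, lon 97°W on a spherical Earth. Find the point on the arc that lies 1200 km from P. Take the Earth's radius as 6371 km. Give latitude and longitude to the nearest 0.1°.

≈ lat 19.8°N, lon 86.5°W

Convert each endpoint to a unit vector on the sphere (x = cos φ cos λ, y = cos φ sin λ, z = sin φ).
The central angle between the endpoints is δ = arccos(p₁·p₂) ≈ 1.443 rad (82.7°). The total great-circle distance is δ·R ≈ 1.443 × 6371 ≈ 9193 km, so the target fraction is f = 1200/9193 ≈ 0.131.
Interpolate at f ≈ 0.131 with slerp weights a = sin((1−f)δ)/sin δ ≈ 0.958, b = sin(fδ)/sin δ ≈ 0.189.
p = a·p₁ + b·p₂ ≈ (0.058, -0.939, 0.339); φ = arcsin(p_z) ≈ 19.79°, λ = atan2(p_y, p_x) ≈ -86.49°.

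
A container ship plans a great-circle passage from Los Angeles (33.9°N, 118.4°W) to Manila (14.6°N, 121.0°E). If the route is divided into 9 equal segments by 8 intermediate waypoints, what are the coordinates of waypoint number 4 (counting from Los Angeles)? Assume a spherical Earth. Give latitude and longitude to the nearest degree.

≈ 43°N, 179°W

Convert each endpoint to a unit vector on the sphere (x = cos φ cos λ, y = cos φ sin λ, z = sin φ).
The central angle between the endpoints is δ = arccos(p₁·p₂) ≈ 1.842 rad (105.6°).
Interpolate at f = 4/9 with slerp weights a = sin((1−f)δ)/sin δ ≈ 0.886, b = sin(fδ)/sin δ ≈ 0.758.
p = a·p₁ + b·p₂ ≈ (-0.728, -0.018, 0.686); φ = arcsin(p_z) ≈ 43.28°, λ = atan2(p_y, p_x) ≈ -178.56°.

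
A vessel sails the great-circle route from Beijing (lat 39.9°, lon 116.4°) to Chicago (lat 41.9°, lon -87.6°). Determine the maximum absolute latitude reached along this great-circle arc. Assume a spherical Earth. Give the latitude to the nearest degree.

The great circle lies in the plane with unit normal n̂ = (p₁ × p₂)/|p₁ × p₂|.
Here n̂_z ≈ +0.233; the vertex latitude is φ_max = arccos|n̂_z| ≈ 76.5°.
Check via Clairaut: cos φ_max = |cos φ₁| · sin C = cos(39.9°)·sin(17.7°) ≈ 0.233, again giving ≈ 76.5°.

≈ 77°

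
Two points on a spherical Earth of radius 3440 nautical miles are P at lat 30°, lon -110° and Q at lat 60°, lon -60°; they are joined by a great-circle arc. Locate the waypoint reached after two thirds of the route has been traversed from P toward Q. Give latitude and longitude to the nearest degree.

Convert each endpoint to a unit vector on the sphere (x = cos φ cos λ, y = cos φ sin λ, z = sin φ).
The central angle between the endpoints is δ = arccos(p₁·p₂) ≈ 0.779 rad (44.7°).
Interpolate at f = 2/3 with slerp weights a = sin((1−f)δ)/sin δ ≈ 0.365, b = sin(fδ)/sin δ ≈ 0.706.
p = a·p₁ + b·p₂ ≈ (0.068, -0.603, 0.795); φ = arcsin(p_z) ≈ 52.61°, λ = atan2(p_y, p_x) ≈ -83.54°.

≈ lat 53°, lon -84°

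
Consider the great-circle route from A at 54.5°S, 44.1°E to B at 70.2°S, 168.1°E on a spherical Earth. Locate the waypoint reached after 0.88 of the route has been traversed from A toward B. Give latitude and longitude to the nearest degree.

≈ 74°S, 154°E

From cos δ = sin φ₁ sin φ₂ + cos φ₁ cos φ₂ cos Δλ, the central angle is δ ≈ 0.855 rad (49.0°).
Interpolate at f = 0.88 with slerp weights a = sin((1−f)δ)/sin δ ≈ 0.136, b = sin(fδ)/sin δ ≈ 0.906.
p = a·p₁ + b·p₂ ≈ (-0.244, 0.118, -0.963); φ = arcsin(p_z) ≈ -74.29°, λ = atan2(p_y, p_x) ≈ 154.13°.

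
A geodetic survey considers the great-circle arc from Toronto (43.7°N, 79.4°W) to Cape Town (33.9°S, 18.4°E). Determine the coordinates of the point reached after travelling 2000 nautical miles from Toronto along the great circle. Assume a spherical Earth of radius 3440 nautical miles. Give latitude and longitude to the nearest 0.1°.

Convert each endpoint to a unit vector on the sphere (x = cos φ cos λ, y = cos φ sin λ, z = sin φ).
The central angle between the endpoints is δ = arccos(p₁·p₂) ≈ 2.056 rad (117.8°). The total great-circle distance is δ·R ≈ 2.056 × 3440 ≈ 7074 nmi, so the target fraction is f = 2000/7074 ≈ 0.283.
Interpolate at f ≈ 0.283 with slerp weights a = sin((1−f)δ)/sin δ ≈ 1.126, b = sin(fδ)/sin δ ≈ 0.621.
p = a·p₁ + b·p₂ ≈ (0.639, -0.637, 0.431); φ = arcsin(p_z) ≈ 25.55°, λ = atan2(p_y, p_x) ≈ -44.93°.

≈ (25.5°N, 44.9°W)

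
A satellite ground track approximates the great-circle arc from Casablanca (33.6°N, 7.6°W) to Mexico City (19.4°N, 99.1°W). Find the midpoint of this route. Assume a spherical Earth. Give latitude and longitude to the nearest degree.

From cos δ = sin φ₁ sin φ₂ + cos φ₁ cos φ₂ cos Δλ, the central angle is δ ≈ 1.407 rad (80.6°).
Interpolate at f = 1/2 with slerp weights a = sin((1−f)δ)/sin δ ≈ 0.656, b = sin(fδ)/sin δ ≈ 0.656.
p = a·p₁ + b·p₂ ≈ (0.443, -0.683, 0.581); φ = arcsin(p_z) ≈ 35.49°, λ = atan2(p_y, p_x) ≈ -57.00°.

≈ 35°N, 57°W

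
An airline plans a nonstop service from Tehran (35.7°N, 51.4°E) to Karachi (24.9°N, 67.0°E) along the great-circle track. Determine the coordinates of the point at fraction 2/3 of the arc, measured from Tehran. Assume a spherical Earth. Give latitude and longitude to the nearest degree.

The haversine formula gives a central angle δ ≈ 0.301 rad (17.2°) between the endpoints.
Interpolate at f = 2/3 with slerp weights a = sin((1−f)δ)/sin δ ≈ 0.338, b = sin(fδ)/sin δ ≈ 0.672.
p = a·p₁ + b·p₂ ≈ (0.409, 0.776, 0.480); φ = arcsin(p_z) ≈ 28.70°, λ = atan2(p_y, p_x) ≈ 62.18°.

≈ 29°N, 62°E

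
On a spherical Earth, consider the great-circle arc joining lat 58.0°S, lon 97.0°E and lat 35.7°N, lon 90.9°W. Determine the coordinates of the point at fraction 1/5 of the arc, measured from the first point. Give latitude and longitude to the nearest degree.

Convert each endpoint to a unit vector on the sphere (x = cos φ cos λ, y = cos φ sin λ, z = sin φ).
The central angle between the endpoints is δ = arccos(p₁·p₂) ≈ 2.742 rad (157.1°).
Interpolate at f = 1/5 with slerp weights a = sin((1−f)δ)/sin δ ≈ 2.087, b = sin(fδ)/sin δ ≈ 1.339.
p = a·p₁ + b·p₂ ≈ (-0.152, 0.010, -0.988); φ = arcsin(p_z) ≈ -81.25°, λ = atan2(p_y, p_x) ≈ 176.12°.

≈ lat 81°S, lon 176°E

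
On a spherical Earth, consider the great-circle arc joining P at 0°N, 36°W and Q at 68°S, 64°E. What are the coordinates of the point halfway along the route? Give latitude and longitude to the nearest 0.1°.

≈ 42.7°S, 14.5°W

Convert each endpoint to a unit vector on the sphere (x = cos φ cos λ, y = cos φ sin λ, z = sin φ).
The central angle between the endpoints is δ = arccos(p₁·p₂) ≈ 1.636 rad (93.7°).
Interpolate at f = 1/2 with slerp weights a = sin((1−f)δ)/sin δ ≈ 0.731, b = sin(fδ)/sin δ ≈ 0.731.
p = a·p₁ + b·p₂ ≈ (0.712, -0.184, -0.678); φ = arcsin(p_z) ≈ -42.69°, λ = atan2(p_y, p_x) ≈ -14.47°.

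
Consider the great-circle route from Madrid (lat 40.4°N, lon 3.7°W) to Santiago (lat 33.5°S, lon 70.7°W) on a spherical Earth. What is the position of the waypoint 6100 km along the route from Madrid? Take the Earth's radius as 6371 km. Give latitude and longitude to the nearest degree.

≈ lat 1°S, lon 43°W

From cos δ = sin φ₁ sin φ₂ + cos φ₁ cos φ₂ cos Δλ, the central angle is δ ≈ 1.681 rad (96.3°). The total great-circle distance is δ·R ≈ 1.681 × 6371 ≈ 10707 km, so the target fraction is f = 6100/10707 ≈ 0.570.
Interpolate at f ≈ 0.570 with slerp weights a = sin((1−f)δ)/sin δ ≈ 0.666, b = sin(fδ)/sin δ ≈ 0.823.
p = a·p₁ + b·p₂ ≈ (0.733, -0.680, -0.023); φ = arcsin(p_z) ≈ -1.29°, λ = atan2(p_y, p_x) ≈ -42.87°.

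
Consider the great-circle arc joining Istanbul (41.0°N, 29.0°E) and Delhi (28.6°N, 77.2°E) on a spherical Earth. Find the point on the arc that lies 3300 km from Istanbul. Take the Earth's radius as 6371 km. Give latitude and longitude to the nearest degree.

≈ 34°N, 66°E

Write both endpoints as unit vectors p₁, p₂ with components (cos φ cos λ, cos φ sin λ, sin φ).
The central angle between the endpoints is δ = arccos(p₁·p₂) ≈ 0.714 rad (40.9°). The total great-circle distance is δ·R ≈ 0.714 × 6371 ≈ 4549 km, so the target fraction is f = 3300/4549 ≈ 0.725.
Interpolate at f ≈ 0.725 with slerp weights a = sin((1−f)δ)/sin δ ≈ 0.297, b = sin(fδ)/sin δ ≈ 0.756.
p = a·p₁ + b·p₂ ≈ (0.343, 0.756, 0.557); φ = arcsin(p_z) ≈ 33.85°, λ = atan2(p_y, p_x) ≈ 65.57°.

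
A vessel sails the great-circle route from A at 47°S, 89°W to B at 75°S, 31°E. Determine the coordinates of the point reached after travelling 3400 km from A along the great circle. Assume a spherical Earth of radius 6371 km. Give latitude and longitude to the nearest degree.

≈ 74°S, 57°W

Convert each endpoint to a unit vector on the sphere (x = cos φ cos λ, y = cos φ sin λ, z = sin φ).
The central angle between the endpoints is δ = arccos(p₁·p₂) ≈ 0.904 rad (51.8°). The total great-circle distance is δ·R ≈ 0.904 × 6371 ≈ 5762 km, so the target fraction is f = 3400/5762 ≈ 0.590.
Interpolate at f ≈ 0.590 with slerp weights a = sin((1−f)δ)/sin δ ≈ 0.461, b = sin(fδ)/sin δ ≈ 0.647.
p = a·p₁ + b·p₂ ≈ (0.149, -0.228, -0.962); φ = arcsin(p_z) ≈ -74.19°, λ = atan2(p_y, p_x) ≈ -56.83°.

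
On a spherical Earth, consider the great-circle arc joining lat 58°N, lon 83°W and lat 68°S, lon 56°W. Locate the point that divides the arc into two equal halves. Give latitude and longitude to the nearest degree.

≈ lat 5°S, lon 72°W

Write both endpoints as unit vectors p₁, p₂ with components (cos φ cos λ, cos φ sin λ, sin φ).
The central angle between the endpoints is δ = arccos(p₁·p₂) ≈ 2.226 rad (127.5°).
Interpolate at f = 1/2 with slerp weights a = sin((1−f)δ)/sin δ ≈ 1.131, b = sin(fδ)/sin δ ≈ 1.131.
p = a·p₁ + b·p₂ ≈ (0.310, -0.946, -0.090); φ = arcsin(p_z) ≈ -5.14°, λ = atan2(p_y, p_x) ≈ -71.86°.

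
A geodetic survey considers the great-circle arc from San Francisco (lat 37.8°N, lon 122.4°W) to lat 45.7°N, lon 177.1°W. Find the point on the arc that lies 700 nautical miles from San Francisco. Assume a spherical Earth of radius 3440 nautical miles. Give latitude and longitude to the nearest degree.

≈ lat 43°N, lon 136°W

Write both endpoints as unit vectors p₁, p₂ with components (cos φ cos λ, cos φ sin λ, sin φ).
The central angle between the endpoints is δ = arccos(p₁·p₂) ≈ 0.711 rad (40.8°). The total great-circle distance is δ·R ≈ 0.711 × 3440 ≈ 2447 nmi, so the target fraction is f = 700/2447 ≈ 0.286.
Interpolate at f ≈ 0.286 with slerp weights a = sin((1−f)δ)/sin δ ≈ 0.745, b = sin(fδ)/sin δ ≈ 0.310.
p = a·p₁ + b·p₂ ≈ (-0.531, -0.508, 0.678); φ = arcsin(p_z) ≈ 42.69°, λ = atan2(p_y, p_x) ≈ -136.29°.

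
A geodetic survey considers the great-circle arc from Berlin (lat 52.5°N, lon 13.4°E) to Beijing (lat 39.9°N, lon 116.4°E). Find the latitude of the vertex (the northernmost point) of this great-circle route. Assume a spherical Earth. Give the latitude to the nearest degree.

≈ 60°N

The great circle lies in the plane with unit normal n̂ = (p₁ × p₂)/|p₁ × p₂|.
Here n̂_z ≈ +0.497; the vertex latitude is φ_max = arccos|n̂_z| ≈ 60.2°.
Check via Clairaut: cos φ_max = |cos φ₁| · sin C = cos(52.5°)·sin(54.8°) ≈ 0.497, again giving ≈ 60.2°.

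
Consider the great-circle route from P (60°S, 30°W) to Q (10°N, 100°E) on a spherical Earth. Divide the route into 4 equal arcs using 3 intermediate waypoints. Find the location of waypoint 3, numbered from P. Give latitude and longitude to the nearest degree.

≈ (17°S, 87°E)

From cos δ = sin φ₁ sin φ₂ + cos φ₁ cos φ₂ cos Δλ, the central angle is δ ≈ 2.057 rad (117.8°).
Interpolate at f = 3/4 with slerp weights a = sin((1−f)δ)/sin δ ≈ 0.556, b = sin(fδ)/sin δ ≈ 1.130.
p = a·p₁ + b·p₂ ≈ (0.048, 0.957, -0.285); φ = arcsin(p_z) ≈ -16.58°, λ = atan2(p_y, p_x) ≈ 87.16°.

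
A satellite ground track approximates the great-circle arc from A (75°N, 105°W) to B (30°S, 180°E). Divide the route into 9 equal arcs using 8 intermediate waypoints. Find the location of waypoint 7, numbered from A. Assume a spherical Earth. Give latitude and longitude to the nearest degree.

From cos δ = sin φ₁ sin φ₂ + cos φ₁ cos φ₂ cos Δλ, the central angle is δ ≈ 2.010 rad (115.1°).
Interpolate at f = 7/9 with slerp weights a = sin((1−f)δ)/sin δ ≈ 0.477, b = sin(fδ)/sin δ ≈ 1.105.
p = a·p₁ + b·p₂ ≈ (-0.989, -0.119, -0.091); φ = arcsin(p_z) ≈ -5.25°, λ = atan2(p_y, p_x) ≈ -173.12°.

≈ (5°S, 173°W)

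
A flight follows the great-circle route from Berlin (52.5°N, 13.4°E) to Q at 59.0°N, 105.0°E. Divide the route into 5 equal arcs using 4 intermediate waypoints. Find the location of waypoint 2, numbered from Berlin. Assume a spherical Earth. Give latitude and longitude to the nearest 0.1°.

≈ 63.3°N, 43.8°E

Convert each endpoint to a unit vector on the sphere (x = cos φ cos λ, y = cos φ sin λ, z = sin φ).
The central angle between the endpoints is δ = arccos(p₁·p₂) ≈ 0.835 rad (47.8°).
Interpolate at f = 2/5 with slerp weights a = sin((1−f)δ)/sin δ ≈ 0.648, b = sin(fδ)/sin δ ≈ 0.442.
p = a·p₁ + b·p₂ ≈ (0.325, 0.311, 0.893); φ = arcsin(p_z) ≈ 63.26°, λ = atan2(p_y, p_x) ≈ 43.80°.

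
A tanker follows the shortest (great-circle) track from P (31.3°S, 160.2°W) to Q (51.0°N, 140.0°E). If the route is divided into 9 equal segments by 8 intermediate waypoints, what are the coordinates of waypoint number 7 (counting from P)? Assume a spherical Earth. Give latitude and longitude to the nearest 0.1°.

≈ (34.5°N, 159.5°E)

The haversine formula gives a central angle δ ≈ 1.704 rad (97.7°) between the endpoints.
Interpolate at f = 7/9 with slerp weights a = sin((1−f)δ)/sin δ ≈ 0.373, b = sin(fδ)/sin δ ≈ 0.979.
p = a·p₁ + b·p₂ ≈ (-0.772, 0.288, 0.567); φ = arcsin(p_z) ≈ 34.53°, λ = atan2(p_y, p_x) ≈ 159.54°.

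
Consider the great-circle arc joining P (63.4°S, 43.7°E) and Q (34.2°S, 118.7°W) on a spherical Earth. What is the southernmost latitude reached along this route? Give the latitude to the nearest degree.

The great circle lies in the plane with unit normal n̂ = (p₁ × p₂)/|p₁ × p₂|.
Here n̂_z ≈ -0.113; the vertex latitude is φ_max = arccos|n̂_z| ≈ 83.5°.

≈ 83°S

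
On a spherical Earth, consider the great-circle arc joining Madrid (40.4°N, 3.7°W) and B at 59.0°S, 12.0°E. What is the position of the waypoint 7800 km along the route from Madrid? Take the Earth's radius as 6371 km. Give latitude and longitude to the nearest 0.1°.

The haversine formula gives a central angle δ ≈ 1.750 rad (100.3°) between the endpoints. The total great-circle distance is δ·R ≈ 1.750 × 6371 ≈ 11147 km, so the target fraction is f = 7800/11147 ≈ 0.700.
Interpolate at f ≈ 0.700 with slerp weights a = sin((1−f)δ)/sin δ ≈ 0.510, b = sin(fδ)/sin δ ≈ 0.956.
p = a·p₁ + b·p₂ ≈ (0.869, 0.077, -0.489); φ = arcsin(p_z) ≈ -29.27°, λ = atan2(p_y, p_x) ≈ 5.08°.

≈ 29.3°S, 5.1°E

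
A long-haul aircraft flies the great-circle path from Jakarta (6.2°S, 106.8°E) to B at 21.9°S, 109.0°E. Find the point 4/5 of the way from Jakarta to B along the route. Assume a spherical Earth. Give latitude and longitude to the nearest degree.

Convert each endpoint to a unit vector on the sphere (x = cos φ cos λ, y = cos φ sin λ, z = sin φ).
The central angle between the endpoints is δ = arccos(p₁·p₂) ≈ 0.277 rad (15.8°).
Interpolate at f = 4/5 with slerp weights a = sin((1−f)δ)/sin δ ≈ 0.202, b = sin(fδ)/sin δ ≈ 0.804.
p = a·p₁ + b·p₂ ≈ (-0.301, 0.898, -0.322); φ = arcsin(p_z) ≈ -18.76°, λ = atan2(p_y, p_x) ≈ 108.53°.

≈ 19°S, 109°E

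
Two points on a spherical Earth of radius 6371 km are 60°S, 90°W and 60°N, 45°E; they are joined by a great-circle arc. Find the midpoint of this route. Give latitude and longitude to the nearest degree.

≈ 0°N, 23°W

Convert each endpoint to a unit vector on the sphere (x = cos φ cos λ, y = cos φ sin λ, z = sin φ).
The central angle between the endpoints is δ = arccos(p₁·p₂) ≈ 2.757 rad (157.9°).
Interpolate at f = 1/2 with slerp weights a = sin((1−f)δ)/sin δ ≈ 2.613, b = sin(fδ)/sin δ ≈ 2.613.
p = a·p₁ + b·p₂ ≈ (0.924, -0.383, 0.000); φ = arcsin(p_z) ≈ 0.00°, λ = atan2(p_y, p_x) ≈ -22.50°.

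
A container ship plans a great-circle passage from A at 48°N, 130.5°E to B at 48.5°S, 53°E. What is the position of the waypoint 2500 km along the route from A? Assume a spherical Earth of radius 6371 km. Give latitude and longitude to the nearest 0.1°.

The haversine formula gives a central angle δ ≈ 2.049 rad (117.4°) between the endpoints. The total great-circle distance is δ·R ≈ 2.049 × 6371 ≈ 13057 km, so the target fraction is f = 2500/13057 ≈ 0.191.
Interpolate at f ≈ 0.191 with slerp weights a = sin((1−f)δ)/sin δ ≈ 1.122, b = sin(fδ)/sin δ ≈ 0.431.
p = a·p₁ + b·p₂ ≈ (-0.316, 0.799, 0.511); φ = arcsin(p_z) ≈ 30.76°, λ = atan2(p_y, p_x) ≈ 111.57°.

≈ 30.8°N, 111.6°E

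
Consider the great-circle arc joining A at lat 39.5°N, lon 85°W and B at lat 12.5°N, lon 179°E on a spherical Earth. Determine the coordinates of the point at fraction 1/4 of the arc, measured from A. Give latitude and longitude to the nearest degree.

Write both endpoints as unit vectors p₁, p₂ with components (cos φ cos λ, cos φ sin λ, sin φ).
The central angle between the endpoints is δ = arccos(p₁·p₂) ≈ 1.512 rad (86.6°).
Interpolate at f = 1/4 with slerp weights a = sin((1−f)δ)/sin δ ≈ 0.908, b = sin(fδ)/sin δ ≈ 0.370.
p = a·p₁ + b·p₂ ≈ (-0.300, -0.691, 0.657); φ = arcsin(p_z) ≈ 41.10°, λ = atan2(p_y, p_x) ≈ -113.44°.

≈ lat 41°N, lon 113°W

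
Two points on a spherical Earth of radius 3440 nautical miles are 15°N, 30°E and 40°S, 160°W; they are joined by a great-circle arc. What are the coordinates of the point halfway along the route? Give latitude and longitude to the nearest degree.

≈ 57°S, 62°E

Convert each endpoint to a unit vector on the sphere (x = cos φ cos λ, y = cos φ sin λ, z = sin φ).
The central angle between the endpoints is δ = arccos(p₁·p₂) ≈ 2.679 rad (153.5°).
Interpolate at f = 1/2 with slerp weights a = sin((1−f)δ)/sin δ ≈ 2.183, b = sin(fδ)/sin δ ≈ 2.183.
p = a·p₁ + b·p₂ ≈ (0.255, 0.482, -0.838); φ = arcsin(p_z) ≈ -56.95°, λ = atan2(p_y, p_x) ≈ 62.17°.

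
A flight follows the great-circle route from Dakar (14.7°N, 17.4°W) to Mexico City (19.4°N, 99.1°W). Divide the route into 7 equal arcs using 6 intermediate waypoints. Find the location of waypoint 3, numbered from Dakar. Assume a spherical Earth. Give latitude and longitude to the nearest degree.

≈ (22°N, 52°W)

Write both endpoints as unit vectors p₁, p₂ with components (cos φ cos λ, cos φ sin λ, sin φ).
The central angle between the endpoints is δ = arccos(p₁·p₂) ≈ 1.353 rad (77.5°).
Interpolate at f = 3/7 with slerp weights a = sin((1−f)δ)/sin δ ≈ 0.715, b = sin(fδ)/sin δ ≈ 0.561.
p = a·p₁ + b·p₂ ≈ (0.577, -0.730, 0.368); φ = arcsin(p_z) ≈ 21.59°, λ = atan2(p_y, p_x) ≈ -51.68°.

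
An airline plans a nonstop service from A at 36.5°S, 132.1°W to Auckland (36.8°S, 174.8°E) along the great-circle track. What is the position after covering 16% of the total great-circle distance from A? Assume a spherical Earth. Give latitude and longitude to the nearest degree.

Convert each endpoint to a unit vector on the sphere (x = cos φ cos λ, y = cos φ sin λ, z = sin φ).
The central angle between the endpoints is δ = arccos(p₁·p₂) ≈ 0.734 rad (42.0°).
Interpolate at f = 0.16 with slerp weights a = sin((1−f)δ)/sin δ ≈ 0.863, b = sin(fδ)/sin δ ≈ 0.175.
p = a·p₁ + b·p₂ ≈ (-0.605, -0.502, -0.618); φ = arcsin(p_z) ≈ -38.19°, λ = atan2(p_y, p_x) ≈ -140.29°.

≈ 38°S, 140°W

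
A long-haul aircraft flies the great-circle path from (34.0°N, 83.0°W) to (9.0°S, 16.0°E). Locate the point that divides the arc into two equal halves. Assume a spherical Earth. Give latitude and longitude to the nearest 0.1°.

Write both endpoints as unit vectors p₁, p₂ with components (cos φ cos λ, cos φ sin λ, sin φ).
The central angle between the endpoints is δ = arccos(p₁·p₂) ≈ 1.788 rad (102.4°).
Interpolate at f = 1/2 with slerp weights a = sin((1−f)δ)/sin δ ≈ 0.798, b = sin(fδ)/sin δ ≈ 0.798.
p = a·p₁ + b·p₂ ≈ (0.839, -0.440, 0.322); φ = arcsin(p_z) ≈ 18.76°, λ = atan2(p_y, p_x) ≈ -27.66°.

≈ (18.8°N, 27.7°W)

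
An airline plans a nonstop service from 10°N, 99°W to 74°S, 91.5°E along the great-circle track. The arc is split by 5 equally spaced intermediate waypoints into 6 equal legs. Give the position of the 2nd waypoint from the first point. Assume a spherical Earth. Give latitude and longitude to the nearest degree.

Write both endpoints as unit vectors p₁, p₂ with components (cos φ cos λ, cos φ sin λ, sin φ).
The central angle between the endpoints is δ = arccos(p₁·p₂) ≈ 2.020 rad (115.7°).
Interpolate at f = 2/6 with slerp weights a = sin((1−f)δ)/sin δ ≈ 1.082, b = sin(fδ)/sin δ ≈ 0.692.
p = a·p₁ + b·p₂ ≈ (-0.172, -0.862, -0.477); φ = arcsin(p_z) ≈ -28.51°, λ = atan2(p_y, p_x) ≈ -101.27°.

≈ 29°S, 101°W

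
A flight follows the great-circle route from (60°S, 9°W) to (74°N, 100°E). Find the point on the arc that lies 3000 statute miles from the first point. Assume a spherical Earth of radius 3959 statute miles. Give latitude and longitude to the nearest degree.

Write both endpoints as unit vectors p₁, p₂ with components (cos φ cos λ, cos φ sin λ, sin φ).
The central angle between the endpoints is δ = arccos(p₁·p₂) ≈ 2.641 rad (151.3°). The total great-circle distance is δ·R ≈ 2.641 × 3959 ≈ 10456 mi, so the target fraction is f = 3000/10456 ≈ 0.287.
Interpolate at f ≈ 0.287 with slerp weights a = sin((1−f)δ)/sin δ ≈ 1.983, b = sin(fδ)/sin δ ≈ 1.432.
p = a·p₁ + b·p₂ ≈ (0.911, 0.234, -0.341); φ = arcsin(p_z) ≈ -19.91°, λ = atan2(p_y, p_x) ≈ 14.39°.

≈ (20°S, 14°E)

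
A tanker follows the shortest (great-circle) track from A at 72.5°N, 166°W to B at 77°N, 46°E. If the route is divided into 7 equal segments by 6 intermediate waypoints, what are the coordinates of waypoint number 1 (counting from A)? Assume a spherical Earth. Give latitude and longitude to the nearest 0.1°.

≈ 76.5°N, 170.4°W

From cos δ = sin φ₁ sin φ₂ + cos φ₁ cos φ₂ cos Δλ, the central angle is δ ≈ 0.512 rad (29.3°).
Interpolate at f = 1/7 with slerp weights a = sin((1−f)δ)/sin δ ≈ 0.867, b = sin(fδ)/sin δ ≈ 0.149.
p = a·p₁ + b·p₂ ≈ (-0.230, -0.039, 0.972); φ = arcsin(p_z) ≈ 76.52°, λ = atan2(p_y, p_x) ≈ -170.38°.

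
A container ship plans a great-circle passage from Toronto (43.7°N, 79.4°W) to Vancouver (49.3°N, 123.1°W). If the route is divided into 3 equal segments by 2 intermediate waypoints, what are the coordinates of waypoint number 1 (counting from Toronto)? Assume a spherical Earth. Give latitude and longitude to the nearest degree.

≈ (47°N, 93°W)

From cos δ = sin φ₁ sin φ₂ + cos φ₁ cos φ₂ cos Δλ, the central angle is δ ≈ 0.526 rad (30.2°).
Interpolate at f = 1/3 with slerp weights a = sin((1−f)δ)/sin δ ≈ 0.684, b = sin(fδ)/sin δ ≈ 0.347.
p = a·p₁ + b·p₂ ≈ (-0.033, -0.676, 0.736); φ = arcsin(p_z) ≈ 47.40°, λ = atan2(p_y, p_x) ≈ -92.77°.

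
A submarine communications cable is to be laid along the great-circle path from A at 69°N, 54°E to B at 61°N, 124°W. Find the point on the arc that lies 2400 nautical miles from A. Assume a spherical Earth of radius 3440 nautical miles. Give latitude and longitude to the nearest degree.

≈ 71°N, 123°W

Write both endpoints as unit vectors p₁, p₂ with components (cos φ cos λ, cos φ sin λ, sin φ).
The central angle between the endpoints is δ = arccos(p₁·p₂) ≈ 0.873 rad (50.0°). The total great-circle distance is δ·R ≈ 0.873 × 3440 ≈ 3001 nmi, so the target fraction is f = 2400/3001 ≈ 0.800.
Interpolate at f ≈ 0.800 with slerp weights a = sin((1−f)δ)/sin δ ≈ 0.227, b = sin(fδ)/sin δ ≈ 0.839.
p = a·p₁ + b·p₂ ≈ (-0.180, -0.271, 0.946); φ = arcsin(p_z) ≈ 71.02°, λ = atan2(p_y, p_x) ≈ -123.50°.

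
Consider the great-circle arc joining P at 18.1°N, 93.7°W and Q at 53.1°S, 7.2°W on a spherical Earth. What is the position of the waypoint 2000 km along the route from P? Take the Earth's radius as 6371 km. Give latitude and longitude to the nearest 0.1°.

Convert each endpoint to a unit vector on the sphere (x = cos φ cos λ, y = cos φ sin λ, z = sin φ).
The central angle between the endpoints is δ = arccos(p₁·p₂) ≈ 1.786 rad (102.3°). The total great-circle distance is δ·R ≈ 1.786 × 6371 ≈ 11379 km, so the target fraction is f = 2000/11379 ≈ 0.176.
Interpolate at f ≈ 0.176 with slerp weights a = sin((1−f)δ)/sin δ ≈ 1.019, b = sin(fδ)/sin δ ≈ 0.316.
p = a·p₁ + b·p₂ ≈ (0.126, -0.990, 0.064); φ = arcsin(p_z) ≈ 3.65°, λ = atan2(p_y, p_x) ≈ -82.76°.

≈ 3.7°N, 82.8°W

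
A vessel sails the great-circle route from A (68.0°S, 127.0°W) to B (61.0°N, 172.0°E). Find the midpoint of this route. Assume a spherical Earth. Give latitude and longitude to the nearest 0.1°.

Write both endpoints as unit vectors p₁, p₂ with components (cos φ cos λ, cos φ sin λ, sin φ).
The central angle between the endpoints is δ = arccos(p₁·p₂) ≈ 2.379 rad (136.3°).
Interpolate at f = 1/2 with slerp weights a = sin((1−f)δ)/sin δ ≈ 1.343, b = sin(fδ)/sin δ ≈ 1.343.
p = a·p₁ + b·p₂ ≈ (-0.948, -0.311, -0.071); φ = arcsin(p_z) ≈ -4.05°, λ = atan2(p_y, p_x) ≈ -161.82°.

≈ (4.0°S, 161.8°W)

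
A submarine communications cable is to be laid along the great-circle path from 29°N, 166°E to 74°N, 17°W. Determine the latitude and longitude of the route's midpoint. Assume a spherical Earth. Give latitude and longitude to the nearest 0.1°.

Write both endpoints as unit vectors p₁, p₂ with components (cos φ cos λ, cos φ sin λ, sin φ).
The central angle between the endpoints is δ = arccos(p₁·p₂) ≈ 1.344 rad (77.0°).
Interpolate at f = 1/2 with slerp weights a = sin((1−f)δ)/sin δ ≈ 0.639, b = sin(fδ)/sin δ ≈ 0.639.
p = a·p₁ + b·p₂ ≈ (-0.374, 0.084, 0.924); φ = arcsin(p_z) ≈ 67.48°, λ = atan2(p_y, p_x) ≈ 167.38°.

≈ 67.5°N, 167.4°E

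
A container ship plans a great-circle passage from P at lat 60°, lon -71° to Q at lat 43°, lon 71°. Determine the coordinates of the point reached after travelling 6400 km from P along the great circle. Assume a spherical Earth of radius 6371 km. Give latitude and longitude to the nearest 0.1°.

Write both endpoints as unit vectors p₁, p₂ with components (cos φ cos λ, cos φ sin λ, sin φ).
The central angle between the endpoints is δ = arccos(p₁·p₂) ≈ 1.264 rad (72.4°). The total great-circle distance is δ·R ≈ 1.264 × 6371 ≈ 8050 km, so the target fraction is f = 6400/8050 ≈ 0.795.
Interpolate at f ≈ 0.795 with slerp weights a = sin((1−f)δ)/sin δ ≈ 0.269, b = sin(fδ)/sin δ ≈ 0.885.
p = a·p₁ + b·p₂ ≈ (0.255, 0.485, 0.837); φ = arcsin(p_z) ≈ 56.77°, λ = atan2(p_y, p_x) ≈ 62.32°.

≈ lat 56.8°, lon 62.3°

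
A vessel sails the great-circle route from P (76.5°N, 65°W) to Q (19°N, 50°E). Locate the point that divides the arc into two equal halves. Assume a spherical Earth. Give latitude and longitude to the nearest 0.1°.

≈ (56.1°N, 36.0°E)

Write both endpoints as unit vectors p₁, p₂ with components (cos φ cos λ, cos φ sin λ, sin φ).
The central angle between the endpoints is δ = arccos(p₁·p₂) ≈ 1.346 rad (77.1°).
Interpolate at f = 1/2 with slerp weights a = sin((1−f)δ)/sin δ ≈ 0.639, b = sin(fδ)/sin δ ≈ 0.639.
p = a·p₁ + b·p₂ ≈ (0.452, 0.328, 0.830); φ = arcsin(p_z) ≈ 56.08°, λ = atan2(p_y, p_x) ≈ 35.97°.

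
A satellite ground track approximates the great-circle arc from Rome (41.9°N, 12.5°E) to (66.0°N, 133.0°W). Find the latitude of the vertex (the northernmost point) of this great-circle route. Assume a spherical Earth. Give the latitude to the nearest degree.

The great circle lies in the plane with unit normal n̂ = (p₁ × p₂)/|p₁ × p₂|.
Here n̂_z ≈ -0.184; the vertex latitude is φ_max = arccos|n̂_z| ≈ 79.4°.
Check via Clairaut: cos φ_max = |cos φ₁| · sin C = cos(41.9°)·sin(14.3°) ≈ 0.184, again giving ≈ 79.4°.

≈ 79°N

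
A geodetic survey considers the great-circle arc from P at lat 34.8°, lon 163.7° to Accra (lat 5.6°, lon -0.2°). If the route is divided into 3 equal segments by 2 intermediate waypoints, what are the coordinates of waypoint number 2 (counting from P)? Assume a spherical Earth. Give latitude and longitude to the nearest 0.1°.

Convert each endpoint to a unit vector on the sphere (x = cos φ cos λ, y = cos φ sin λ, z = sin φ).
The central angle between the endpoints is δ = arccos(p₁·p₂) ≈ 2.388 rad (136.8°).
Interpolate at f = 2/3 with slerp weights a = sin((1−f)δ)/sin δ ≈ 1.045, b = sin(fδ)/sin δ ≈ 1.462.
p = a·p₁ + b·p₂ ≈ (0.631, 0.236, 0.739); φ = arcsin(p_z) ≈ 47.64°, λ = atan2(p_y, p_x) ≈ 20.48°.

≈ lat 47.6°, lon 20.5°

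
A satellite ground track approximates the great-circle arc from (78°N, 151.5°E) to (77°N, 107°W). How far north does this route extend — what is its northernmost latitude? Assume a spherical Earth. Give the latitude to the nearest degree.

The great circle lies in the plane with unit normal n̂ = (p₁ × p₂)/|p₁ × p₂|.
Here n̂_z ≈ +0.139; the vertex latitude is φ_max = arccos|n̂_z| ≈ 82.0°.

≈ 82°N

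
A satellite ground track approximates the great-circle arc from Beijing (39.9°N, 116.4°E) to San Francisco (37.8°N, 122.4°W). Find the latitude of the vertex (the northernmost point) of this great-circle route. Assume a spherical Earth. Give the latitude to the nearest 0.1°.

The great circle lies in the plane with unit normal n̂ = (p₁ × p₂)/|p₁ × p₂|.
Here n̂_z ≈ +0.520; the vertex latitude is φ_max = arccos|n̂_z| ≈ 58.7°.
Check via Clairaut: cos φ_max = |cos φ₁| · sin C = cos(39.9°)·sin(42.7°) ≈ 0.520, again giving ≈ 58.7°.

≈ 58.7°N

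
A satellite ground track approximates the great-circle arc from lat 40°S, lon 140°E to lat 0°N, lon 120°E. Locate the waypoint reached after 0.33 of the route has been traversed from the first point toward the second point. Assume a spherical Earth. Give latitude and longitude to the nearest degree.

≈ lat 27°S, lon 132°E

Convert each endpoint to a unit vector on the sphere (x = cos φ cos λ, y = cos φ sin λ, z = sin φ).
The central angle between the endpoints is δ = arccos(p₁·p₂) ≈ 0.767 rad (44.0°).
Interpolate at f = 0.33 with slerp weights a = sin((1−f)δ)/sin δ ≈ 0.708, b = sin(fδ)/sin δ ≈ 0.361.
p = a·p₁ + b·p₂ ≈ (-0.596, 0.661, -0.455); φ = arcsin(p_z) ≈ -27.09°, λ = atan2(p_y, p_x) ≈ 132.03°.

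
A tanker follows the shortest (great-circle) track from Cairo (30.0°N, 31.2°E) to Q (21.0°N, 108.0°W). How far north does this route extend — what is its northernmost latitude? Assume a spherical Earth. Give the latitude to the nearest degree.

≈ 54°N

The great circle lies in the plane with unit normal n̂ = (p₁ × p₂)/|p₁ × p₂|.
Here n̂_z ≈ -0.586; the vertex latitude is φ_max = arccos|n̂_z| ≈ 54.1°.
Check via Clairaut: cos φ_max = |cos φ₁| · sin C = cos(30.0°)·sin(42.6°) ≈ 0.586, again giving ≈ 54.1°.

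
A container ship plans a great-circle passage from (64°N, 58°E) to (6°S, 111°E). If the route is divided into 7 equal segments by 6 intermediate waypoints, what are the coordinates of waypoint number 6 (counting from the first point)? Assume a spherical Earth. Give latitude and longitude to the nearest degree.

≈ (5°N, 107°E)

Write both endpoints as unit vectors p₁, p₂ with components (cos φ cos λ, cos φ sin λ, sin φ).
The central angle between the endpoints is δ = arccos(p₁·p₂) ≈ 1.402 rad (80.3°).
Interpolate at f = 6/7 with slerp weights a = sin((1−f)δ)/sin δ ≈ 0.202, b = sin(fδ)/sin δ ≈ 0.946.
p = a·p₁ + b·p₂ ≈ (-0.290, 0.953, 0.082); φ = arcsin(p_z) ≈ 4.73°, λ = atan2(p_y, p_x) ≈ 106.94°.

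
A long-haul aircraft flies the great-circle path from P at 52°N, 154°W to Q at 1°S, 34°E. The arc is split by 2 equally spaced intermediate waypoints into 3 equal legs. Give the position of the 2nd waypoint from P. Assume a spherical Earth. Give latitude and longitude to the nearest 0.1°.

≈ 41.5°N, 39.7°E

Write both endpoints as unit vectors p₁, p₂ with components (cos φ cos λ, cos φ sin λ, sin φ).
The central angle between the endpoints is δ = arccos(p₁·p₂) ≈ 2.244 rad (128.6°).
Interpolate at f = 2/3 with slerp weights a = sin((1−f)δ)/sin δ ≈ 0.870, b = sin(fδ)/sin δ ≈ 1.275.
p = a·p₁ + b·p₂ ≈ (0.576, 0.478, 0.663); φ = arcsin(p_z) ≈ 41.54°, λ = atan2(p_y, p_x) ≈ 39.71°.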